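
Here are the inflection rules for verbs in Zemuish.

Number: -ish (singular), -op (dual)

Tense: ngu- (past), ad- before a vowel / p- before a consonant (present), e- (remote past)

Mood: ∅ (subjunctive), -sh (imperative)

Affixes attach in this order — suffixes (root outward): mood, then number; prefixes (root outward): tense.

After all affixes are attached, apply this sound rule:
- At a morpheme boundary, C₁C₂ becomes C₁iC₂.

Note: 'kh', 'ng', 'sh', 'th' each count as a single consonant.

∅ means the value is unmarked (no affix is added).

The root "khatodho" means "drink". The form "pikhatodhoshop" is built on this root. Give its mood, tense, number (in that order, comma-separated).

Segment: p-khatodho-sh-op.
mood: -sh → imperative.
tense: ad/p- → present.
number: -op → dual.

imperative, present, dual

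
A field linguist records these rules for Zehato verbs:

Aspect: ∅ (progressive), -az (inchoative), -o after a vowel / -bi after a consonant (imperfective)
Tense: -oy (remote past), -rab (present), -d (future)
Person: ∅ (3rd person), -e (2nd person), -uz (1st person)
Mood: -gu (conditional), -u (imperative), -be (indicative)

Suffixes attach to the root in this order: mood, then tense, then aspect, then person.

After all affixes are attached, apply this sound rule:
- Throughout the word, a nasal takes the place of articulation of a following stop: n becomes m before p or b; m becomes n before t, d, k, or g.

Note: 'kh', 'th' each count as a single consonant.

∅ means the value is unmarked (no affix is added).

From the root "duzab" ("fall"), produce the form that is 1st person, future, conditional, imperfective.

Attach mood conditional -gu → duzabgu.
Attach tense future -d → duzabgud.
Attach aspect imperfective -bi (after consonant 'd') → duzabgudbi.
Attach person 1st person -uz → duzabgudbiuz.
Nasal assimilation: no change.

duzabgudbiuz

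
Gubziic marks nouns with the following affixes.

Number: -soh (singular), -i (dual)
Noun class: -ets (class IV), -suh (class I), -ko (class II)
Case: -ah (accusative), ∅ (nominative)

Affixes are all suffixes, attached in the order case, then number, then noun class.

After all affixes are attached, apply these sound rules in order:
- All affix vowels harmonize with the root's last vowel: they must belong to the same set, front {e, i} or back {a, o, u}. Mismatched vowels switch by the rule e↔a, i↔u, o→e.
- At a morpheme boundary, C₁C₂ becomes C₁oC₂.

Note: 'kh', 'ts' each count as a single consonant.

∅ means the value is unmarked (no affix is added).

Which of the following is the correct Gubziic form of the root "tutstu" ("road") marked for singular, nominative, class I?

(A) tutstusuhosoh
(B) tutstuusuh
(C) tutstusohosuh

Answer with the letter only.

case = nominative: zero marking, form stays tutstu.
Attach number singular -soh → tutstusoh.
Attach noun class class I -suh → tutstusohsuh.
Vowel harmony: no change.
Apply epenthesis: tutstusohsuh → tutstusohosuh.
So the correct form is tutstusohosuh, option (C).
(B) tutstuusuh is wrong: it uses dual instead of singular for number.
(A) tutstusuhosoh is wrong: it has the affixes in the wrong order.

C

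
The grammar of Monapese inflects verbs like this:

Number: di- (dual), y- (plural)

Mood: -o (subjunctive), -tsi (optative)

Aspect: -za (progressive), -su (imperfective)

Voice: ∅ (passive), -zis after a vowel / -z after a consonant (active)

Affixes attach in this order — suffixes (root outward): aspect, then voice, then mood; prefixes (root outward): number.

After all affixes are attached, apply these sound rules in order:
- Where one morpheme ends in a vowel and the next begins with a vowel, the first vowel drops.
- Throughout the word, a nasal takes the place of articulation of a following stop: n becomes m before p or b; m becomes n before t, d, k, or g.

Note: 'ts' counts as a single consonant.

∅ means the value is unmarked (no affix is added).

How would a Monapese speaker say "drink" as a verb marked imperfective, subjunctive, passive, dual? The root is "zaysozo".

dizaysozoso

Attach aspect imperfective -su → zaysozosu.
Attach number dual di- → dizaysozosu.
voice = passive: zero marking, form stays dizaysozosu.
Attach mood subjunctive -o → dizaysozosuo.
Apply vowel deletion: dizaysozosuo → dizaysozoso.
Nasal assimilation: no change.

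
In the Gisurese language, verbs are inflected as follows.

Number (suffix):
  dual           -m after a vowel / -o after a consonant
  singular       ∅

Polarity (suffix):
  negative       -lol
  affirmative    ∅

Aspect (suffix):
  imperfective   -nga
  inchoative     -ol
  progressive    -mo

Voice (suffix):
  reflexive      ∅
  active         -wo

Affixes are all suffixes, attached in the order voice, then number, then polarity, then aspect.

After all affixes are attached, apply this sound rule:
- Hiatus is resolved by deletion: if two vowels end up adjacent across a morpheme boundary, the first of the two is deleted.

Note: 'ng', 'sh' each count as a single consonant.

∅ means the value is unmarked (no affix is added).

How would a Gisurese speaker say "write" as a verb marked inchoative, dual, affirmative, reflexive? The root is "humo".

humomol

voice = reflexive: zero marking, form stays humo.
Attach number dual -m (after vowel 'o') → humom.
polarity = affirmative: zero marking, form stays humom.
Attach aspect inchoative -ol → humomol.
Vowel deletion: no change.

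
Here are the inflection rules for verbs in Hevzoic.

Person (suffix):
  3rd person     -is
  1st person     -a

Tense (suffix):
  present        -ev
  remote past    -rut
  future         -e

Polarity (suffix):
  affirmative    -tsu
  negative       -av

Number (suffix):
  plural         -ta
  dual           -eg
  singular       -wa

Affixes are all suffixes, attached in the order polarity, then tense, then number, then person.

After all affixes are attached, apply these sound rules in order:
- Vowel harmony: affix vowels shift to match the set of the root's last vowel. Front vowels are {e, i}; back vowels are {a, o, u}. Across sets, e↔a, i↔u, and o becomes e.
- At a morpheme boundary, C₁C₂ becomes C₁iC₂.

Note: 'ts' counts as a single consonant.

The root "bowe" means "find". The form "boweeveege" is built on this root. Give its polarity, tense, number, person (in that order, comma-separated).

Segment: bowe-av-e-eg-a.
polarity: -av → negative.
tense: -e → future.
number: -eg → dual.
person: -a → 1st person.

negative, future, dual, 1st person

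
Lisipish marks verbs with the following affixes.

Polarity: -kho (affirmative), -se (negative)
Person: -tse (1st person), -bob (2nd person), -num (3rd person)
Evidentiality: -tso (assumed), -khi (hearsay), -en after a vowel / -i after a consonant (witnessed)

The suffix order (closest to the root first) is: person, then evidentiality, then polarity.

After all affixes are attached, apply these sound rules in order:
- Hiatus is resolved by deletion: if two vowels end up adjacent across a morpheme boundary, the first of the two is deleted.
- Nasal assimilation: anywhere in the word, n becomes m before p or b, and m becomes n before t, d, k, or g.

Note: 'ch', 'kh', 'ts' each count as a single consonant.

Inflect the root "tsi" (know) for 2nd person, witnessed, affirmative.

tsibobikho

Attach person 2nd person -bob → tsibob.
Attach evidentiality witnessed -i (after consonant 'b') → tsibobi.
Attach polarity affirmative -kho → tsibobikho.
Vowel deletion: no change.
Nasal assimilation: no change.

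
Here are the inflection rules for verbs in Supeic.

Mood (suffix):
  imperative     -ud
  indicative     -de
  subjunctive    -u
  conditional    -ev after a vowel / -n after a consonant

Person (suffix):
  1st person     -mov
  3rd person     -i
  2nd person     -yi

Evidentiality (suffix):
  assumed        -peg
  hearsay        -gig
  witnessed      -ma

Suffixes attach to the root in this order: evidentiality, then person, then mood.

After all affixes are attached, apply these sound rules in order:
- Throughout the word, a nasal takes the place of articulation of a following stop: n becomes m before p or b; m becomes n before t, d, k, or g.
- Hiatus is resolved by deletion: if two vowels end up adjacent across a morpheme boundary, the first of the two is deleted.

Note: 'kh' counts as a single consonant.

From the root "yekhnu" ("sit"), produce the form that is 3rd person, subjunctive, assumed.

Attach evidentiality assumed -peg → yekhnupeg.
Attach person 3rd person -i → yekhnupegi.
Attach mood subjunctive -u → yekhnupegiu.
Nasal assimilation: no change.
Apply vowel deletion: yekhnupegiu → yekhnupegu.

yekhnupegu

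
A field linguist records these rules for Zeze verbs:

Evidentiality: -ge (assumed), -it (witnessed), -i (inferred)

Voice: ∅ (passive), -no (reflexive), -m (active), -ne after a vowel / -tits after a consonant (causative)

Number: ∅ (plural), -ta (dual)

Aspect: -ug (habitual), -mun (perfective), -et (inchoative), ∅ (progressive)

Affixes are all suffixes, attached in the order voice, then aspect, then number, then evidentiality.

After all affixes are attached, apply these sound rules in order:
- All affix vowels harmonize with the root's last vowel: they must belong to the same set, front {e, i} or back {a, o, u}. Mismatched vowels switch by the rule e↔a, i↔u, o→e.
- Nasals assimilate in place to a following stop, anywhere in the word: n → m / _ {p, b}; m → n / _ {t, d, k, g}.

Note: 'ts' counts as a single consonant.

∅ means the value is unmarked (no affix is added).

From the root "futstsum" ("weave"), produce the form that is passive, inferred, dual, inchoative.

voice = passive: zero marking, form stays futstsum.
Attach aspect inchoative -et → futstsumet.
Attach number dual -ta → futstsumetta.
Attach evidentiality inferred -i → futstsumettai.
Apply vowel harmony: futstsumettai → futstsumattau.
Nasal assimilation: no change.

futstsumattau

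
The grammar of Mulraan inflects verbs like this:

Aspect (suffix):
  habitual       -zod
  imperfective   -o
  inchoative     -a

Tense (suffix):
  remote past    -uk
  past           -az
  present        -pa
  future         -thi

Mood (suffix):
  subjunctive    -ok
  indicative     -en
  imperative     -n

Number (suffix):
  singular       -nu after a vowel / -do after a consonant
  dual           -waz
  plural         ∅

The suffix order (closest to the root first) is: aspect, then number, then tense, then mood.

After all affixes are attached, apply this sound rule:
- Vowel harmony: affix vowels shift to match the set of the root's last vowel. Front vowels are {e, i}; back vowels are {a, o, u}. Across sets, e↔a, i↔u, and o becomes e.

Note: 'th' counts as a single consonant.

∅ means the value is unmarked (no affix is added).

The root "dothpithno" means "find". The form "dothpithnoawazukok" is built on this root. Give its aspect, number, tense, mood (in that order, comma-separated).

inchoative, dual, remote past, subjunctive

Segment: dothpithno-a-waz-uk-ok.
aspect: -a → inchoative.
number: -waz → dual.
tense: -uk → remote past.
mood: -ok → subjunctive.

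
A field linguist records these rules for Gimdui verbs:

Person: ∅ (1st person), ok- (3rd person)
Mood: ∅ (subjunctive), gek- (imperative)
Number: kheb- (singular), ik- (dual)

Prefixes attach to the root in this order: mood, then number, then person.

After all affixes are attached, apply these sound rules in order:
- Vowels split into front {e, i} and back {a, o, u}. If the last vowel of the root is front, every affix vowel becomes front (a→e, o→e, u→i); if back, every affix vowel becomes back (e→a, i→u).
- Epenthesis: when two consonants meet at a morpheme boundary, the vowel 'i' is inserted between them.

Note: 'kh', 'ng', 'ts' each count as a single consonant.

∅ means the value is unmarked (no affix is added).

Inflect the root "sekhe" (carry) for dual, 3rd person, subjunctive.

ekikisekhe

mood = subjunctive: zero marking, form stays sekhe.
Attach number dual ik- → iksekhe.
Attach person 3rd person ok- → okiksekhe.
Apply vowel harmony: okiksekhe → ekiksekhe.
Apply epenthesis: ekiksekhe → ekikisekhe.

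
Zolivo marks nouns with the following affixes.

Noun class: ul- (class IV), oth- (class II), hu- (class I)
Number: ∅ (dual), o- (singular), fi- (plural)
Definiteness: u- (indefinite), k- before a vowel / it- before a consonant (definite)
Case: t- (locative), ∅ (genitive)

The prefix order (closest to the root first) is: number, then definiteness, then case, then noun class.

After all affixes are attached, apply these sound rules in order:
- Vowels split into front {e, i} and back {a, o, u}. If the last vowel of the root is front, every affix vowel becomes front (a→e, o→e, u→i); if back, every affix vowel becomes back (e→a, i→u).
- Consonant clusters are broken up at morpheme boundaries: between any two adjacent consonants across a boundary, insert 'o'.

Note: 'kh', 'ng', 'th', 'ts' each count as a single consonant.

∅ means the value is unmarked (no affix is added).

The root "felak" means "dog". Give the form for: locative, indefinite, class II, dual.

number = dual: zero marking, form stays felak.
Attach definiteness indefinite u- → ufelak.
Attach case locative t- → tufelak.
Attach noun class class II oth- → othtufelak.
Vowel harmony: no change.
Apply epenthesis: othtufelak → othotufelak.

othotufelak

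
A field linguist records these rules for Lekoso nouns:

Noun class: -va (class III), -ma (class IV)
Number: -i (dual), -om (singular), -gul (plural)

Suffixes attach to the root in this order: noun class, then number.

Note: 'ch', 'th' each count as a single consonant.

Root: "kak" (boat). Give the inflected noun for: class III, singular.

kakvaom

Attach noun class class III -va → kakva.
Attach number singular -om → kakvaom.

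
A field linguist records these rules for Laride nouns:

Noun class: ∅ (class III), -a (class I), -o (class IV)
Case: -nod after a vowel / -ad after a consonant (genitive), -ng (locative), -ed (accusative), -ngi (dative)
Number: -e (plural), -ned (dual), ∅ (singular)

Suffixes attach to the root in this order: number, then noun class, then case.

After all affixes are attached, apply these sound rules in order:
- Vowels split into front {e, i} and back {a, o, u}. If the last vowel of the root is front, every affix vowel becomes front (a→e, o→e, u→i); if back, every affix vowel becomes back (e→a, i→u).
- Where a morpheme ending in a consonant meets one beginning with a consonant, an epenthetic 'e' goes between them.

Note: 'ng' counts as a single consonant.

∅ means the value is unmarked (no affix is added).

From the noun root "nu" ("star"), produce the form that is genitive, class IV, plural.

Attach number plural -e → nue.
Attach noun class class IV -o → nueo.
Attach case genitive -nod (after vowel 'o') → nueonod.
Apply vowel harmony: nueonod → nuaonod.
Epenthesis: no change.

nuaonod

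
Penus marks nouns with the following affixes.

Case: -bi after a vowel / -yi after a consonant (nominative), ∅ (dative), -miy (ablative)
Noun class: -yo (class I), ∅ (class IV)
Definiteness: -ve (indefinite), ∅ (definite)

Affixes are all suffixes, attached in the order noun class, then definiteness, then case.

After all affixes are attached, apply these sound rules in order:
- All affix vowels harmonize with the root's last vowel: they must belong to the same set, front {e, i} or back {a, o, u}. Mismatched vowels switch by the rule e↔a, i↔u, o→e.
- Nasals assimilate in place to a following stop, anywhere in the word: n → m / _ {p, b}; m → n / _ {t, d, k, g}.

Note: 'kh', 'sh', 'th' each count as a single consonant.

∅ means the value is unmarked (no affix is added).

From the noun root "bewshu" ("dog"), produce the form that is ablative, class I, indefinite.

bewshuyovamuy

Attach noun class class I -yo → bewshuyo.
Attach definiteness indefinite -ve → bewshuyove.
Attach case ablative -miy → bewshuyovemiy.
Apply vowel harmony: bewshuyovemiy → bewshuyovamuy.
Nasal assimilation: no change.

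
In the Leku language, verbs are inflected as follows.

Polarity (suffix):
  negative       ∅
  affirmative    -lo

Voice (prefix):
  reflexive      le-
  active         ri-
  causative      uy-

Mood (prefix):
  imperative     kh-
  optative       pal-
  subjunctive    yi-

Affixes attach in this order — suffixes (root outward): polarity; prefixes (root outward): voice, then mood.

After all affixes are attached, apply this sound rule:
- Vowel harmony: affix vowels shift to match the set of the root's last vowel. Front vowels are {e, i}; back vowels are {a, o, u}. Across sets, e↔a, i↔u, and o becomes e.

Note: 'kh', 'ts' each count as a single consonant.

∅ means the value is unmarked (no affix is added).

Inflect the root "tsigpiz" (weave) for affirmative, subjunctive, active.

yiritsigpizle

Attach voice active ri- → ritsigpiz.
Attach mood subjunctive yi- → yiritsigpiz.
Attach polarity affirmative -lo → yiritsigpizlo.
Apply vowel harmony: yiritsigpizlo → yiritsigpizle.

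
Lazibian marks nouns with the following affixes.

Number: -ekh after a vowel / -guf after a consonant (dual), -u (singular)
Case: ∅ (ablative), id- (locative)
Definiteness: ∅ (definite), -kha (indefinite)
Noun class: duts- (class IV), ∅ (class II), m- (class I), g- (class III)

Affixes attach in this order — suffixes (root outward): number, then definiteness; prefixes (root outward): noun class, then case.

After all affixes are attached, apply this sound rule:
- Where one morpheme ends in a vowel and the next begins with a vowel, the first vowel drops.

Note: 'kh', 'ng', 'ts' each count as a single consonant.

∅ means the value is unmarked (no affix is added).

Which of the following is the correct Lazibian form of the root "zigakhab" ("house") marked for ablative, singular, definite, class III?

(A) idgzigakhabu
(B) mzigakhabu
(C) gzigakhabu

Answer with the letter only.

C

Attach noun class class III g- → gzigakhab.
Attach number singular -u → gzigakhabu.
case = ablative: zero marking, form stays gzigakhabu.
definiteness = definite: zero marking, form stays gzigakhabu.
Vowel deletion: no change.
So the correct form is gzigakhabu, option (C).
(A) idgzigakhabu is wrong: it uses locative instead of ablative for case.
(B) mzigakhabu is wrong: it uses class I instead of class III for noun class.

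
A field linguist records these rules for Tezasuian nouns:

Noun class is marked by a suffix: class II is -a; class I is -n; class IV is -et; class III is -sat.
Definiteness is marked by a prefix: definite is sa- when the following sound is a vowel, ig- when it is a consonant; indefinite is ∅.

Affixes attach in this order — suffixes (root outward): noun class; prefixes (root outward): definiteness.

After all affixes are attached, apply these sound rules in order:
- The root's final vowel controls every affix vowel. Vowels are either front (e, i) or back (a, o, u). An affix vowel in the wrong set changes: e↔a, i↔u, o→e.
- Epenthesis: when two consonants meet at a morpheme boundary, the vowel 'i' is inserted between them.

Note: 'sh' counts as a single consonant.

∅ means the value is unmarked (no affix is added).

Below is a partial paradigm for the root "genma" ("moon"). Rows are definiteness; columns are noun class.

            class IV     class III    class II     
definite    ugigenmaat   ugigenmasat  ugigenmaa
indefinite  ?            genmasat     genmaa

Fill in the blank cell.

genmaat

Attach noun class class IV -et → genmaet.
definiteness = indefinite: zero marking, form stays genmaet.
Apply vowel harmony: genmaet → genmaat.
Epenthesis: no change.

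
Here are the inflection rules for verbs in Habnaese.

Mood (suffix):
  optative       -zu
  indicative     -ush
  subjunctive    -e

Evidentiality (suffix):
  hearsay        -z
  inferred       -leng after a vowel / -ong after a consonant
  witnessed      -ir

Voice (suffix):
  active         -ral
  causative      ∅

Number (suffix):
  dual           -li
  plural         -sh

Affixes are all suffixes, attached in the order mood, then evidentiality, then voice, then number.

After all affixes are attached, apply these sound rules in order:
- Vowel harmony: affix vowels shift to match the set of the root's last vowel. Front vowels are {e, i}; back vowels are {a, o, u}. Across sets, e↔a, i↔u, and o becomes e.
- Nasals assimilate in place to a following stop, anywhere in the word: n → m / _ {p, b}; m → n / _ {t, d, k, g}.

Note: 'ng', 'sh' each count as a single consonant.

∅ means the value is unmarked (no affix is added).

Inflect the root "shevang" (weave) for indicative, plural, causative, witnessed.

shevangushursh

Attach mood indicative -ush → shevangush.
Attach evidentiality witnessed -ir → shevangushir.
voice = causative: zero marking, form stays shevangushir.
Attach number plural -sh → shevangushirsh.
Apply vowel harmony: shevangushirsh → shevangushursh.
Nasal assimilation: no change.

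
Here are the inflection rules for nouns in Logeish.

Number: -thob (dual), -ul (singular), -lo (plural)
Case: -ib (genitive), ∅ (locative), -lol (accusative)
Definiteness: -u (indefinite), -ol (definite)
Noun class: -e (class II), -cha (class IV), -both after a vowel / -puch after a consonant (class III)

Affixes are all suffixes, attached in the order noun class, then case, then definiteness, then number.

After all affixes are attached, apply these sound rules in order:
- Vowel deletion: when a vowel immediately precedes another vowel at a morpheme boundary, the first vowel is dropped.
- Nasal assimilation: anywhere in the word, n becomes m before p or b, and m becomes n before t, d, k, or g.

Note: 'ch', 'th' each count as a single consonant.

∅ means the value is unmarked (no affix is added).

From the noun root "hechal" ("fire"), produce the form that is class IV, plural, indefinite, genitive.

hechalchibulo

Attach noun class class IV -cha → hechalcha.
Attach case genitive -ib → hechalchaib.
Attach definiteness indefinite -u → hechalchaibu.
Attach number plural -lo → hechalchaibulo.
Apply vowel deletion: hechalchaibulo → hechalchibulo.
Nasal assimilation: no change.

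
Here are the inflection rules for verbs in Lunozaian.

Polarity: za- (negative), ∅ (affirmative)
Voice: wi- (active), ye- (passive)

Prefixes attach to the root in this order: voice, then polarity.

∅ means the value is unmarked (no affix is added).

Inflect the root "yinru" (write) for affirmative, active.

wiyinru

Attach voice active wi- → wiyinru.
polarity = affirmative: zero marking, form stays wiyinru.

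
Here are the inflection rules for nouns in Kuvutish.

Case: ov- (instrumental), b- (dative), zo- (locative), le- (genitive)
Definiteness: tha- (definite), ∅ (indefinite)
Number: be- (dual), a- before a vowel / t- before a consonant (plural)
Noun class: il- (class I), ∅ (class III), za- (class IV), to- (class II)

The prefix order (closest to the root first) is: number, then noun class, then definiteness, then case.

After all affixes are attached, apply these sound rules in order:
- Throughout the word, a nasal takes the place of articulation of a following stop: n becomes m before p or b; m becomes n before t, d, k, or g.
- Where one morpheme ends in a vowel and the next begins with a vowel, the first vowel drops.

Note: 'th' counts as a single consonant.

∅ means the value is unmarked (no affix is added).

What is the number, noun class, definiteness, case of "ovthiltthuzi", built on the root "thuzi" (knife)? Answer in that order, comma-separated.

Segment: ov-tha-il-t-thuzi.
number: a/t- → plural.
noun class: il- → class I.
definiteness: tha- → definite.
case: ov- → instrumental.

plural, class I, definite, instrumental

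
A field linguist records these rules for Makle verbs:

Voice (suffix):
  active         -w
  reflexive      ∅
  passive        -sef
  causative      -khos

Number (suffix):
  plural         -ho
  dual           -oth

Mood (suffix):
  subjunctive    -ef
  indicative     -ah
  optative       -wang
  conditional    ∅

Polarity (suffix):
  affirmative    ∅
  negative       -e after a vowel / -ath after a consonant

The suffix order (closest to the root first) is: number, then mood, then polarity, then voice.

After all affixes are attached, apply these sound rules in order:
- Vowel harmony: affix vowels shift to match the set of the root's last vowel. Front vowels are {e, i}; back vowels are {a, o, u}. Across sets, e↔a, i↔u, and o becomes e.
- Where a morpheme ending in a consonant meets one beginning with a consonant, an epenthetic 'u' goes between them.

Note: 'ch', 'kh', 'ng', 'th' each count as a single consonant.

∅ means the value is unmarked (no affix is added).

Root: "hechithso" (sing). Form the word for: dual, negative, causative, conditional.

hechithsoothathukhos

Attach number dual -oth → hechithsooth.
mood = conditional: zero marking, form stays hechithsooth.
Attach polarity negative -ath (after consonant 'th') → hechithsoothath.
Attach voice causative -khos → hechithsoothathkhos.
Vowel harmony: no change.
Apply epenthesis: hechithsoothathkhos → hechithsoothathukhos.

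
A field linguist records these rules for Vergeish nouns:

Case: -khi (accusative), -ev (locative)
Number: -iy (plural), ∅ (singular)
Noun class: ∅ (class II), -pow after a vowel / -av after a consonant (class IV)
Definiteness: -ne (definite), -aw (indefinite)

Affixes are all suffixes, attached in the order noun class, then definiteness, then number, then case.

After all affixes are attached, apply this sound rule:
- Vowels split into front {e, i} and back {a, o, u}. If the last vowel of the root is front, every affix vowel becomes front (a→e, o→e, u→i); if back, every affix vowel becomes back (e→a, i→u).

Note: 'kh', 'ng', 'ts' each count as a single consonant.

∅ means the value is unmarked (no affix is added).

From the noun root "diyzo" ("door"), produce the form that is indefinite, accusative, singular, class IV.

diyzopowawkhu

Attach noun class class IV -pow (after vowel 'o') → diyzopow.
Attach definiteness indefinite -aw → diyzopowaw.
number = singular: zero marking, form stays diyzopowaw.
Attach case accusative -khi → diyzopowawkhi.
Apply vowel harmony: diyzopowawkhi → diyzopowawkhu.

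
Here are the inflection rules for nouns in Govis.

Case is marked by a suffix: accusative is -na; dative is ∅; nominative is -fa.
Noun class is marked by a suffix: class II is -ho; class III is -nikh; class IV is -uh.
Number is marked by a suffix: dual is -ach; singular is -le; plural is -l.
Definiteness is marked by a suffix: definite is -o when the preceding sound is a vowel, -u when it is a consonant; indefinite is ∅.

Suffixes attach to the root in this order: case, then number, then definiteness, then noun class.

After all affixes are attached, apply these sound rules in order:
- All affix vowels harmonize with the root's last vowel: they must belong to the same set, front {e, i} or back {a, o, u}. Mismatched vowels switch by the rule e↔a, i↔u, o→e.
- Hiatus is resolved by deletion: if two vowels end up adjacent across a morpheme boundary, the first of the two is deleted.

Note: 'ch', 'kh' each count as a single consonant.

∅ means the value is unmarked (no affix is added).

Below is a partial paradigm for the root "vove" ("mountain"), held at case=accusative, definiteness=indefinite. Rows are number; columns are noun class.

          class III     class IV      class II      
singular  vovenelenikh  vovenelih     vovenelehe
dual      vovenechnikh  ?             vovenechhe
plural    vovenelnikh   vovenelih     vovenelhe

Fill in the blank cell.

vovenechih

Attach case accusative -na → vovena.
Attach number dual -ach → vovenaach.
definiteness = indefinite: zero marking, form stays vovenaach.
Attach noun class class IV -uh → vovenaachuh.
Apply vowel harmony: vovenaachuh → voveneechih.
Apply vowel deletion: voveneechih → vovenechih.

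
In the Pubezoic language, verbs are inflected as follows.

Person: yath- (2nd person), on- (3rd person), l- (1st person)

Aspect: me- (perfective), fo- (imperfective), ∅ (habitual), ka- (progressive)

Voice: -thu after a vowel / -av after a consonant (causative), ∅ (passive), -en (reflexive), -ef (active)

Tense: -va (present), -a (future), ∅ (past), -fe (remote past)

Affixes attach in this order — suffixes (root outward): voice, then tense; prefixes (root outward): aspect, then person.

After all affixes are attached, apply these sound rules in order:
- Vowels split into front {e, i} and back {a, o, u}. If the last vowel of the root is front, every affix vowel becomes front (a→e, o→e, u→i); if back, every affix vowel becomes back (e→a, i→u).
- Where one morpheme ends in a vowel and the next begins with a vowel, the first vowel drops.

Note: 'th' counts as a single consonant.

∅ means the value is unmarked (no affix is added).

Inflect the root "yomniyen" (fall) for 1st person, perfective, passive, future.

lmeyomniyene

Attach aspect perfective me- → meyomniyen.
Attach person 1st person l- → lmeyomniyen.
voice = passive: zero marking, form stays lmeyomniyen.
Attach tense future -a → lmeyomniyena.
Apply vowel harmony: lmeyomniyena → lmeyomniyene.
Vowel deletion: no change.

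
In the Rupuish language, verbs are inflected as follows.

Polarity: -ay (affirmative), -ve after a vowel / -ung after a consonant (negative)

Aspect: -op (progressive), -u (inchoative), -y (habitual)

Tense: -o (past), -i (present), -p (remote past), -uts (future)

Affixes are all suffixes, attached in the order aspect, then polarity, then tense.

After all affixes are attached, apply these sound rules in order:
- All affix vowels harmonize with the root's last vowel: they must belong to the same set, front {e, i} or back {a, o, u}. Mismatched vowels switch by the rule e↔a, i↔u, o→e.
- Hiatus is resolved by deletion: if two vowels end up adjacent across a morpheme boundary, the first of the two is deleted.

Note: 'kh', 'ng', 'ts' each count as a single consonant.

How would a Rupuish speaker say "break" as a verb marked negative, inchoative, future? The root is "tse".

Attach aspect inchoative -u → tseu.
Attach polarity negative -ve (after vowel 'u') → tseuve.
Attach tense future -uts → tseuveuts.
Apply vowel harmony: tseuveuts → tseiveits.
Apply vowel deletion: tseiveits → tsivits.

tsivits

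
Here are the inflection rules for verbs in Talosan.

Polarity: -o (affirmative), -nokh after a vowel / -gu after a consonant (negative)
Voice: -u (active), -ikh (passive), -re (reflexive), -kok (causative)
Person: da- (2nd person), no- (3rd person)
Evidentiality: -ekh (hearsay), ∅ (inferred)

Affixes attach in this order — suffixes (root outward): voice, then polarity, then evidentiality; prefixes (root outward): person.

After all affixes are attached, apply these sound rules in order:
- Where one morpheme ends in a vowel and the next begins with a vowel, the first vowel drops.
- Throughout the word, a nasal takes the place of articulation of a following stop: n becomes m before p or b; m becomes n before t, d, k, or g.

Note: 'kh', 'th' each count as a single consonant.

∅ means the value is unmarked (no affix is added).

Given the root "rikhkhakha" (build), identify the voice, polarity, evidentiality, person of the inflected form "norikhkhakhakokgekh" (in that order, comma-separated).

causative, negative, hearsay, 3rd person

Segment: no-rikhkhakha-kok-gu-ekh.
voice: -kok → causative.
polarity: -nokh/gu → negative.
evidentiality: -ekh → hearsay.
person: no- → 3rd person.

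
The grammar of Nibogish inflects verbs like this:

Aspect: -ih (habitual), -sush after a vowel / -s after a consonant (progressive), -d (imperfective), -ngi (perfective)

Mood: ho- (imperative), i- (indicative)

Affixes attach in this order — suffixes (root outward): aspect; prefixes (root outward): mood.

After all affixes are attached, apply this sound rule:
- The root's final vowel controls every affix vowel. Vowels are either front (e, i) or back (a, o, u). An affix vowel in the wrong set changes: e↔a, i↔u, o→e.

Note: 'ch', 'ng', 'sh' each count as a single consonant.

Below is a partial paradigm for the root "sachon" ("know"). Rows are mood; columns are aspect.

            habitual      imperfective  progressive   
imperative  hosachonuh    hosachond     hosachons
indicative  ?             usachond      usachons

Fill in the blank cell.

usachonuh

Attach mood indicative i- → isachon.
Attach aspect habitual -ih → isachonih.
Apply vowel harmony: isachonih → usachonuh.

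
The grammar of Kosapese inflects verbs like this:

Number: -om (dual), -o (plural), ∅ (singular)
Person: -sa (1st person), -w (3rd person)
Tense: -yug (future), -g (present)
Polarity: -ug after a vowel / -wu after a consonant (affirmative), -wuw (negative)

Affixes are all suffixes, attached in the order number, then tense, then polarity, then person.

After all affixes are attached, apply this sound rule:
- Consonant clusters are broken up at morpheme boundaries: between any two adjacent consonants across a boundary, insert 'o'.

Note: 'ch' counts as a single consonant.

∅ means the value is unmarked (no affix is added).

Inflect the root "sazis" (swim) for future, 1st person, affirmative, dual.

Attach number dual -om → sazisom.
Attach tense future -yug → sazisomyug.
Attach polarity affirmative -wu (after consonant 'g') → sazisomyugwu.
Attach person 1st person -sa → sazisomyugwusa.
Apply epenthesis: sazisomyugwusa → sazisomoyugowusa.

sazisomoyugowusa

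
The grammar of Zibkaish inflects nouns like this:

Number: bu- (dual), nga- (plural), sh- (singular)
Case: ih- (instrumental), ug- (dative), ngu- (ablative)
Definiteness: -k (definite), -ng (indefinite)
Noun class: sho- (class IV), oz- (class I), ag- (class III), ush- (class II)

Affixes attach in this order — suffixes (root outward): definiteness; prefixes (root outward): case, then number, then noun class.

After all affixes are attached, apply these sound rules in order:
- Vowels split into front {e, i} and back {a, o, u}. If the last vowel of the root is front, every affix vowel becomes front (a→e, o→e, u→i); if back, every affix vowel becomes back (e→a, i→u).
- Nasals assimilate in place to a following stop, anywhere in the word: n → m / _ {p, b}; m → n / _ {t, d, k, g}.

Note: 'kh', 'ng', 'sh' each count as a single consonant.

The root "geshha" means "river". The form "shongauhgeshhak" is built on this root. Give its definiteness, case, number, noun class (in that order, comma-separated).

Segment: sho-nga-ih-geshha-k.
definiteness: -k → definite.
case: ih- → instrumental.
number: nga- → plural.
noun class: sho- → class IV.

definite, instrumental, plural, class IV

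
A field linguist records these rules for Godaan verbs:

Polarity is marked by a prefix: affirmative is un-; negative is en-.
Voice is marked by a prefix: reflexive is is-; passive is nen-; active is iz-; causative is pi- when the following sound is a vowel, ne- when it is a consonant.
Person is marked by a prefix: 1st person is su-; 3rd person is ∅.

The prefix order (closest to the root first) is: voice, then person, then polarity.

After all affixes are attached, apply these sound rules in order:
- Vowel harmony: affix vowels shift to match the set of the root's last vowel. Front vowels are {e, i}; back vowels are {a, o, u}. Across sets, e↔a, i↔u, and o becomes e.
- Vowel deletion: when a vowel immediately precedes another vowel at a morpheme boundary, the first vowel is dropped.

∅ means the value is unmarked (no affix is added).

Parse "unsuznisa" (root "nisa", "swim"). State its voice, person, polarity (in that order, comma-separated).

active, 1st person, affirmative

Segment: un-su-iz-nisa.
voice: iz- → active.
person: su- → 1st person.
polarity: un- → affirmative.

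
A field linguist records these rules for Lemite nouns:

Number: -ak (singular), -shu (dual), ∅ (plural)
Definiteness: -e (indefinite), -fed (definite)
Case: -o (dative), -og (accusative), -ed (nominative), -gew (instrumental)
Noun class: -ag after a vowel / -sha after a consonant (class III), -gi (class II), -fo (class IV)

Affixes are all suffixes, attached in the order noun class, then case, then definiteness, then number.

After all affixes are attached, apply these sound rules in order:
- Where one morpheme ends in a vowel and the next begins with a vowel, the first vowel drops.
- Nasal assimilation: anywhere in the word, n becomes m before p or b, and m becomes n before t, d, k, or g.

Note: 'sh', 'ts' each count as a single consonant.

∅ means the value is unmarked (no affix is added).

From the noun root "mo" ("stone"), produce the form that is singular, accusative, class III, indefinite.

Attach noun class class III -ag (after vowel 'o') → moag.
Attach case accusative -og → moagog.
Attach definiteness indefinite -e → moagoge.
Attach number singular -ak → moagogeak.
Apply vowel deletion: moagogeak → magogak.
Nasal assimilation: no change.

magogak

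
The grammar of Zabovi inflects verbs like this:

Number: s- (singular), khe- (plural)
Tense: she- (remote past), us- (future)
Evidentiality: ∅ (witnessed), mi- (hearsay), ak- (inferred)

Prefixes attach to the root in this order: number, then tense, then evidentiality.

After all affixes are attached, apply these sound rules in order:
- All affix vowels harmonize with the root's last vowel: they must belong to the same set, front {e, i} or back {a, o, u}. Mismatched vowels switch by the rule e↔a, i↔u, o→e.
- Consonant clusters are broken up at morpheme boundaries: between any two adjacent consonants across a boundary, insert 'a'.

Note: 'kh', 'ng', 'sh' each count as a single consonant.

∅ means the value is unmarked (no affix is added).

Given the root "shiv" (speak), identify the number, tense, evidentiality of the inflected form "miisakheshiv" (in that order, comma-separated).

Segment: mi-us-khe-shiv.
number: khe- → plural.
tense: us- → future.
evidentiality: mi- → hearsay.

plural, future, hearsay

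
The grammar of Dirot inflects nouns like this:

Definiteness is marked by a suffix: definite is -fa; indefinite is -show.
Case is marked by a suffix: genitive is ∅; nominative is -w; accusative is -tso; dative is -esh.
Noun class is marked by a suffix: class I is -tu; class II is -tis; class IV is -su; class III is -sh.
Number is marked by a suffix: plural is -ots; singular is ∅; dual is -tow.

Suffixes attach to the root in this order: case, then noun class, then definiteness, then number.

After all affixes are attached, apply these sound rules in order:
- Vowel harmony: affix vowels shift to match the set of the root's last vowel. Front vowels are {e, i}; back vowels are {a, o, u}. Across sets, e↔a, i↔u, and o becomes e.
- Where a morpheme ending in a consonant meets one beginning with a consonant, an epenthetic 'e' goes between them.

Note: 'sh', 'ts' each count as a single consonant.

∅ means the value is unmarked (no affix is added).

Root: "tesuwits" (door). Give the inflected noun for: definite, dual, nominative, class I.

tesuwitsewetifetew

Attach case nominative -w → tesuwitsw.
Attach noun class class I -tu → tesuwitswtu.
Attach definiteness definite -fa → tesuwitswtufa.
Attach number dual -tow → tesuwitswtufatow.
Apply vowel harmony: tesuwitswtufatow → tesuwitswtifetew.
Apply epenthesis: tesuwitswtifetew → tesuwitsewetifetew.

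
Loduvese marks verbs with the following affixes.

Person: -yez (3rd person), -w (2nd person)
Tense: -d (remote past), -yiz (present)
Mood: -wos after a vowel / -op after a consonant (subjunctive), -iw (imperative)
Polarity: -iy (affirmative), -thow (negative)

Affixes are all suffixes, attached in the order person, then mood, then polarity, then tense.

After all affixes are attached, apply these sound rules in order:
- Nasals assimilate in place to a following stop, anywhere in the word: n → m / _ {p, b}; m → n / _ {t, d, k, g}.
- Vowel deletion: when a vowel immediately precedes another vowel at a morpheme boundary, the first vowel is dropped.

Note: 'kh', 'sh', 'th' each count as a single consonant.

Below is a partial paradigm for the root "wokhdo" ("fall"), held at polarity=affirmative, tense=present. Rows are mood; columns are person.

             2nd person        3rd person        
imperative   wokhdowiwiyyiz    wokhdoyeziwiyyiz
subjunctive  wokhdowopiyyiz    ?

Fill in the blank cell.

Attach person 3rd person -yez → wokhdoyez.
Attach mood subjunctive -op (after consonant 'z') → wokhdoyezop.
Attach polarity affirmative -iy → wokhdoyezopiy.
Attach tense present -yiz → wokhdoyezopiyyiz.
Nasal assimilation: no change.
Vowel deletion: no change.

wokhdoyezopiyyiz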